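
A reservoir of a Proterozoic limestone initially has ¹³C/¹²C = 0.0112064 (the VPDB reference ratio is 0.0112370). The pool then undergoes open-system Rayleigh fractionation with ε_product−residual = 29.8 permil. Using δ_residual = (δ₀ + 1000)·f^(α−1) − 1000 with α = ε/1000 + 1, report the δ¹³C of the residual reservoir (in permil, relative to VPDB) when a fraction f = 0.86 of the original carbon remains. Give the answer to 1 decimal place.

-7.2 permil

δ₀ = (0.0112064/0.0112370 − 1)×1000 = (0.997277 − 1)×1000 = -2.723 permil
α − 1 = ε/1000 = 0.0298
f^(α−1) = 0.86^(0.0298) = 0.995516
δ_res = (-2.723 + 1000) × 0.995516 − 1000 = 992.805 − 1000 = -7.20 permil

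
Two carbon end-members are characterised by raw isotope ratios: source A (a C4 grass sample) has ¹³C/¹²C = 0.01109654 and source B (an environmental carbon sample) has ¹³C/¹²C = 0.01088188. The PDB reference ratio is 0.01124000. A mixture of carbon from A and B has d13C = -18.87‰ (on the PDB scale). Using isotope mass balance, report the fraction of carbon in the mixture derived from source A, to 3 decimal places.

δ_A = (0.01109654/0.01124000 − 1)×1000 = (0.987237 − 1)×1000 = -12.763‰
δ_B = (0.01088188/0.01124000 − 1)×1000 = (0.968139 − 1)×1000 = -31.861‰
f_A = (δ_mix − δ_B)/(δ_A − δ_B) = (-18.87 − (-31.861))/(-12.763 − (-31.861))
f_A = 12.991 / 19.098 = 0.6802

0.680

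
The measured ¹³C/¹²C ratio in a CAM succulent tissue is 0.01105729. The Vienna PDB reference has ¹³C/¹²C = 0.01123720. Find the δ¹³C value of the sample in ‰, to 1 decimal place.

-16.0‰

δ¹³C = (R_sample / R_standard − 1) × 1000
R_sample / R_standard = 0.01105729 / 0.01123720 = 0.983990
δ¹³C = (0.983990 − 1) × 1000 = -16.01‰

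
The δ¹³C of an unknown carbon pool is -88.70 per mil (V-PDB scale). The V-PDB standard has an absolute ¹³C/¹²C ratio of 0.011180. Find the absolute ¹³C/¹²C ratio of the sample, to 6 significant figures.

0.0101883

R_sample = R_standard × (δ¹³C/1000 + 1)
R_sample = 0.011180 × (-88.70/1000 + 1) = 0.011180 × 0.911300
R_sample = 0.0101883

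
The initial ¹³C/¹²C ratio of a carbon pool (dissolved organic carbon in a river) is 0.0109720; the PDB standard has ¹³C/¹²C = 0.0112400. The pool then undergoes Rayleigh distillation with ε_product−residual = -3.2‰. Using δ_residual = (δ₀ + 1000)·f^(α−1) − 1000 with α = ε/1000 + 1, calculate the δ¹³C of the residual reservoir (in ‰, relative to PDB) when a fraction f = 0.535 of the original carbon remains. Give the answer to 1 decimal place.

δ₀ = (0.0109720/0.0112400 − 1)×1000 = (0.976157 − 1)×1000 = -23.843‰
α − 1 = ε/1000 = -0.0032
f^(α−1) = 0.535^(-0.0032) = 1.002004
δ_res = (-23.843 + 1000) × 1.002004 − 1000 = 978.112 − 1000 = -21.89‰

-21.9‰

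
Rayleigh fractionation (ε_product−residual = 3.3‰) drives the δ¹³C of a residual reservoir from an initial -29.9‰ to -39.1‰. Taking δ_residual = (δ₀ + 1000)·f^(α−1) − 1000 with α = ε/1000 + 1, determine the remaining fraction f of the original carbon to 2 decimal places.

α − 1 = ε/1000 = 0.0033
(δ_res + 1000)/(δ₀ + 1000) = (-39.1 + 1000)/(-29.9 + 1000) = 960.9/970.1 = 0.990516
f = 0.990516^(1/0.0033) = exp(ln(0.990516)/0.0033) = exp(-0.00953/0.0033)
f = exp(-2.8875) = 0.0557

0.06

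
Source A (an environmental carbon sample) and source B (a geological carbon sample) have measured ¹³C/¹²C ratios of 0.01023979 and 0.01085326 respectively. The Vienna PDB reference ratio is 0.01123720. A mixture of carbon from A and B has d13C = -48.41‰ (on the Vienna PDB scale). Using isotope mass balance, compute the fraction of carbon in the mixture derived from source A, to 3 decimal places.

0.261

δ_A = (0.01023979/0.01123720 − 1)×1000 = (0.911240 − 1)×1000 = -88.760‰
δ_B = (0.01085326/0.01123720 − 1)×1000 = (0.965833 − 1)×1000 = -34.167‰
f_A = (δ_mix − δ_B)/(δ_A − δ_B) = (-48.41 − (-34.167))/(-88.760 − (-34.167))
f_A = -14.243 / -54.593 = 0.2609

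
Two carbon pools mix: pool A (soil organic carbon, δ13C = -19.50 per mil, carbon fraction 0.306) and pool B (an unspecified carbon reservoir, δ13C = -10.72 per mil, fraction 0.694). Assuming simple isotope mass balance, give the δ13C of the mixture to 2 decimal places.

-13.41 per mil

δ_mix = f_A·δ_A + f_B·δ_B
δ_mix = 0.306 × (-19.50) + 0.694 × (-10.72)
δ_mix = -5.967 + -7.440 = -13.407 per mil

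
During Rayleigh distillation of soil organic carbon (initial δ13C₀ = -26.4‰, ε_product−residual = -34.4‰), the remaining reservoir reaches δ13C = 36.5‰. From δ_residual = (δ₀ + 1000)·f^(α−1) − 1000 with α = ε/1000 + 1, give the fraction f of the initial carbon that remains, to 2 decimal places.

α − 1 = ε/1000 = -0.0344
(δ_res + 1000)/(δ₀ + 1000) = (36.5 + 1000)/(-26.4 + 1000) = 1036.5/973.6 = 1.064606
f = 1.064606^(1/-0.0344) = exp(ln(1.064606)/-0.0344) = exp(0.06260/-0.0344)
f = exp(-1.8199) = 0.1620

0.16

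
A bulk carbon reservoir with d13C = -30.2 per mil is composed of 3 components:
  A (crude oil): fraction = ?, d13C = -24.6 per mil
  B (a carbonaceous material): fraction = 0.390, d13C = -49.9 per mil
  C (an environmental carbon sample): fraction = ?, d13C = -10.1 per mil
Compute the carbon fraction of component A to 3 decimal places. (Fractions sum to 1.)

0.316

Let f_A and f_C be the unknown fractions; fractions sum to 1 so f_A + f_C = 0.610.
Mass balance: Σ fᵢ·δᵢ = δ_bulk ⇒ f_A·(-24.6) + f_C·(-10.1) = -30.2 − (-19.461) = -10.739
Substitute f_C = 0.610 − f_A:
f_A·(-24.6 − -10.1) = -10.739 − 0.610×(-10.1) = -4.578
f_A = -4.578 / -14.5 = 0.3157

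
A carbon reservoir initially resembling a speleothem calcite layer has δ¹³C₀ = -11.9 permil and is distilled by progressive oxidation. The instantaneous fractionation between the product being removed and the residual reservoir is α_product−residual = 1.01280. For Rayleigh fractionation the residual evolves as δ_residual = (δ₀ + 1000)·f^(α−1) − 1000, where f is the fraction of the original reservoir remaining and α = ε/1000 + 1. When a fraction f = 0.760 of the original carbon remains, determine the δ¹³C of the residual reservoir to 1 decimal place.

Rayleigh residual: δ_res = (δ₀ + 1000)·f^(α−1) − 1000
α − 1 = 0.01280
f^(α−1) = 0.760^(0.01280) = 0.996493
δ_res = (-11.9 + 1000) × 0.996493 − 1000 = 984.635 − 1000 = -15.36 permil

-15.4 permil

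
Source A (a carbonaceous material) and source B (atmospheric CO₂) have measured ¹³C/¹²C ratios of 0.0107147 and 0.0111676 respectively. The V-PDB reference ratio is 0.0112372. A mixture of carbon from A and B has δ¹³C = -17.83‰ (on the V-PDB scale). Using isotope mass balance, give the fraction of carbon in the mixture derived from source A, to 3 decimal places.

0.289

δ_A = (0.0107147/0.0112372 − 1)×1000 = (0.953503 − 1)×1000 = -46.497‰
δ_B = (0.0111676/0.0112372 − 1)×1000 = (0.993806 − 1)×1000 = -6.194‰
f_A = (δ_mix − δ_B)/(δ_A − δ_B) = (-17.83 − (-6.194))/(-46.497 − (-6.194))
f_A = -11.636 / -40.304 = 0.2887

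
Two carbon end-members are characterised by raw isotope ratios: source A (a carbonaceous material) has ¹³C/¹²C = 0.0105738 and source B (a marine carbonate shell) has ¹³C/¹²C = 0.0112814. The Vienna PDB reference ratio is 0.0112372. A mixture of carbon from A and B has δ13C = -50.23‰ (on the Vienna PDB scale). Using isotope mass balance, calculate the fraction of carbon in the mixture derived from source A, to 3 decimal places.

δ_A = (0.0105738/0.0112372 − 1)×1000 = (0.940964 − 1)×1000 = -59.036‰
δ_B = (0.0112814/0.0112372 − 1)×1000 = (1.003933 − 1)×1000 = 3.933‰
f_A = (δ_mix − δ_B)/(δ_A − δ_B) = (-50.23 − (3.933))/(-59.036 − (3.933))
f_A = -54.163 / -62.969 = 0.8602

0.860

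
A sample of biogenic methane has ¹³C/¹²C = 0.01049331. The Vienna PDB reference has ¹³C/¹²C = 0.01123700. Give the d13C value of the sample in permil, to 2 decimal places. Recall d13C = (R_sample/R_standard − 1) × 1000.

-66.18 permil

d13C = (R_sample / R_standard − 1) × 1000
R_sample / R_standard = 0.01049331 / 0.01123700 = 0.933818
d13C = (0.933818 − 1) × 1000 = -66.182 permil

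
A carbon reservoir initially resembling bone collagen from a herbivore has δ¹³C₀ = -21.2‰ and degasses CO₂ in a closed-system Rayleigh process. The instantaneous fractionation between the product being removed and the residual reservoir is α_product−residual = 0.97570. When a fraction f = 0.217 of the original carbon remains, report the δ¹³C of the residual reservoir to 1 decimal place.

Rayleigh residual: δ_res = (δ₀ + 1000)·f^(α−1) − 1000
α − 1 = -0.02430
f^(α−1) = 0.217^(-0.02430) = 1.037825
δ_res = (-21.2 + 1000) × 1.037825 − 1000 = 1015.823 − 1000 = 15.82‰

15.8‰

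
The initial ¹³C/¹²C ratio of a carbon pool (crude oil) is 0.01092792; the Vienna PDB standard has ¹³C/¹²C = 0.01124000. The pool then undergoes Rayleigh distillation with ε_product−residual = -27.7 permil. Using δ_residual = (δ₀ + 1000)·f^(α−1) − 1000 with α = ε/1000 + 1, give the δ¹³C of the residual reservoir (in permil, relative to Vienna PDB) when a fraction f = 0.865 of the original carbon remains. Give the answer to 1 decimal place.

-23.9 permil

δ₀ = (0.01092792/0.01124000 − 1)×1000 = (0.972235 − 1)×1000 = -27.765 permil
α − 1 = ε/1000 = -0.0277
f^(α−1) = 0.865^(-0.0277) = 1.004025
δ_res = (-27.765 + 1000) × 1.004025 − 1000 = 976.148 − 1000 = -23.85 permil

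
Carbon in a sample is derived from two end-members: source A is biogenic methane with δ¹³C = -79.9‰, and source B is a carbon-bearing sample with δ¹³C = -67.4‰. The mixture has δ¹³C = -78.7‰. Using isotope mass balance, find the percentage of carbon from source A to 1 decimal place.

δ_mix = f_A·δ_A + (1 − f_A)·δ_B  ⇒  f_A = (δ_mix − δ_B)/(δ_A − δ_B)
f_A = (-78.7 − (-67.4)) / (-79.9 − (-67.4))
f_A = -11.3 / -12.5 = 0.9040

90.4%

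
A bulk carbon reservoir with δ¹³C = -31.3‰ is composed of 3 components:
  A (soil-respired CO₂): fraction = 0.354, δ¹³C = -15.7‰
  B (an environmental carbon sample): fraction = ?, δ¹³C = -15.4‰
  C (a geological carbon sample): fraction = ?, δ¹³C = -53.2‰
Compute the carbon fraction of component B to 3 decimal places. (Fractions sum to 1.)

Let f_B and f_C be the unknown fractions; fractions sum to 1 so f_B + f_C = 0.646.
Mass balance: Σ fᵢ·δᵢ = δ_bulk ⇒ f_B·(-15.4) + f_C·(-53.2) = -31.3 − (-5.558) = -25.742
Substitute f_C = 0.646 − f_B:
f_B·(-15.4 − -53.2) = -25.742 − 0.646×(-53.2) = 8.625
f_B = 8.625 / 37.8 = 0.2282

0.228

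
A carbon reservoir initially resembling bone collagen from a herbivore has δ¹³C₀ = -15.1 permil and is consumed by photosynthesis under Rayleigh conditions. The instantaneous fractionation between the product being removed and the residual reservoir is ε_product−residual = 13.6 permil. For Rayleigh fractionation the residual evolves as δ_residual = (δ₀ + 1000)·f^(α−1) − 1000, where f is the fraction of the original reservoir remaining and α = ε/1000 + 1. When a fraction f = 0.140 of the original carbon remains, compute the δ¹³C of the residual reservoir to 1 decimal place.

-41.1 permil

Rayleigh residual: δ_res = (δ₀ + 1000)·f^(α−1) − 1000
α = ε/1000 + 1 = 1.01360, so α − 1 = 0.01360
f^(α−1) = 0.140^(0.01360) = 0.973615
δ_res = (-15.1 + 1000) × 0.973615 − 1000 = 958.914 − 1000 = -41.09 permil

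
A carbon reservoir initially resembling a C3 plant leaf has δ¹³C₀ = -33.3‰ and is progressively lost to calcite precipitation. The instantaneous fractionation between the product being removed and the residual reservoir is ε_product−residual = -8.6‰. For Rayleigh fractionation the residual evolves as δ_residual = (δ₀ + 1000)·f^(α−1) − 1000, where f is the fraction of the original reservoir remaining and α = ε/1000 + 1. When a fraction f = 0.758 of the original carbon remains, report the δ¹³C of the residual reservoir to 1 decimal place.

Rayleigh residual: δ_res = (δ₀ + 1000)·f^(α−1) − 1000
α = ε/1000 + 1 = 0.99140, so α − 1 = -0.00860
f^(α−1) = 0.758^(-0.00860) = 1.002386
δ_res = (-33.3 + 1000) × 1.002386 − 1000 = 969.006 − 1000 = -30.99‰

-31.0‰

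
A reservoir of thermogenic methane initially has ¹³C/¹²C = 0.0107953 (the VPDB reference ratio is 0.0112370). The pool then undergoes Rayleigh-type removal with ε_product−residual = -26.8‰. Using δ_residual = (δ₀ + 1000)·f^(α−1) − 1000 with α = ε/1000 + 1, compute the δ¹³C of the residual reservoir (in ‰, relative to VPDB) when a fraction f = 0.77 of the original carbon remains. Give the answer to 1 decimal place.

-32.6‰

δ₀ = (0.0107953/0.0112370 − 1)×1000 = (0.960692 − 1)×1000 = -39.308‰
α − 1 = ε/1000 = -0.0268
f^(α−1) = 0.77^(-0.0268) = 1.007029
δ_res = (-39.308 + 1000) × 1.007029 − 1000 = 967.445 − 1000 = -32.55‰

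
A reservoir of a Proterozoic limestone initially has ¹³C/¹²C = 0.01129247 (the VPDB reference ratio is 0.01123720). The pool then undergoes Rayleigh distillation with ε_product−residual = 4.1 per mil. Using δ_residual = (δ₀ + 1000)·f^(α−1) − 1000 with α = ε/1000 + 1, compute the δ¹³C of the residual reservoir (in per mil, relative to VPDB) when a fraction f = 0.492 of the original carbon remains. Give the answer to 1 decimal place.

δ₀ = (0.01129247/0.01123720 − 1)×1000 = (1.004918 − 1)×1000 = 4.918 per mil
α − 1 = ε/1000 = 0.0041
f^(α−1) = 0.492^(0.0041) = 0.997096
δ_res = (4.918 + 1000) × 0.997096 − 1000 = 1002.000 − 1000 = 2.00 per mil

2.0 per mil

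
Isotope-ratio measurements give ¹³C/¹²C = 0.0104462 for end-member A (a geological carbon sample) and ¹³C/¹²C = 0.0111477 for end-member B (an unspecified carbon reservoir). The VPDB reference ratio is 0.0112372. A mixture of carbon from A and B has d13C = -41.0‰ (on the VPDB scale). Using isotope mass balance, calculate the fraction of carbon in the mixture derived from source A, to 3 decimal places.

δ_A = (0.0104462/0.0112372 − 1)×1000 = (0.929609 − 1)×1000 = -70.391‰
δ_B = (0.0111477/0.0112372 − 1)×1000 = (0.992035 − 1)×1000 = -7.965‰
f_A = (δ_mix − δ_B)/(δ_A − δ_B) = (-41.0 − (-7.965))/(-70.391 − (-7.965))
f_A = -33.035 / -62.427 = 0.5292

0.529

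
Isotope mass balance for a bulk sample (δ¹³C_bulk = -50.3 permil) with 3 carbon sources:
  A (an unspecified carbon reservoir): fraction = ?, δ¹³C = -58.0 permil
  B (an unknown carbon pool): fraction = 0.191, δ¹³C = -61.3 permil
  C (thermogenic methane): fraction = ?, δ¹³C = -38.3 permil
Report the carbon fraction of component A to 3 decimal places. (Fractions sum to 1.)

0.386

Let f_A and f_C be the unknown fractions; fractions sum to 1 so f_A + f_C = 0.809.
Mass balance: Σ fᵢ·δᵢ = δ_bulk ⇒ f_A·(-58.0) + f_C·(-38.3) = -50.3 − (-11.708) = -38.592
Substitute f_C = 0.809 − f_A:
f_A·(-58.0 − -38.3) = -38.592 − 0.809×(-38.3) = -7.607
f_A = -7.607 / -19.7 = 0.3861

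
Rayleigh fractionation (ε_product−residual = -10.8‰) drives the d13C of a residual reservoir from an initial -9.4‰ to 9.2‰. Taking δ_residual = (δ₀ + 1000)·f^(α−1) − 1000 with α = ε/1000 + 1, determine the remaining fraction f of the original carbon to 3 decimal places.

α − 1 = ε/1000 = -0.0108
(δ_res + 1000)/(δ₀ + 1000) = (9.2 + 1000)/(-9.4 + 1000) = 1009.2/990.6 = 1.018776
f = 1.018776^(1/-0.0108) = exp(ln(1.018776)/-0.0108) = exp(0.01860/-0.0108)
f = exp(-1.7224) = 0.1786

0.179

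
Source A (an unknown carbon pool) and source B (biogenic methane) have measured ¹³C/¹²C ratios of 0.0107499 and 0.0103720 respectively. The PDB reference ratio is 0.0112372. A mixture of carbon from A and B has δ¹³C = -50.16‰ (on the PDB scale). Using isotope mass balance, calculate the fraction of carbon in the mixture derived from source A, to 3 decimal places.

0.798

δ_A = (0.0107499/0.0112372 − 1)×1000 = (0.956635 − 1)×1000 = -43.365‰
δ_B = (0.0103720/0.0112372 − 1)×1000 = (0.923006 − 1)×1000 = -76.994‰
f_A = (δ_mix − δ_B)/(δ_A − δ_B) = (-50.16 − (-76.994))/(-43.365 − (-76.994))
f_A = 26.834 / 33.629 = 0.7979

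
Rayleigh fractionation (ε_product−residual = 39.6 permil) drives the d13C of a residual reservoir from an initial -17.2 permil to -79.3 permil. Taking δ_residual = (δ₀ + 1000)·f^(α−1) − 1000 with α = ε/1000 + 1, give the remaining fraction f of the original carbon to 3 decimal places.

0.192

α − 1 = ε/1000 = 0.0396
(δ_res + 1000)/(δ₀ + 1000) = (-79.3 + 1000)/(-17.2 + 1000) = 920.7/982.8 = 0.936813
f = 0.936813^(1/0.0396) = exp(ln(0.936813)/0.0396) = exp(-0.06527/0.0396)
f = exp(-1.6483) = 0.1924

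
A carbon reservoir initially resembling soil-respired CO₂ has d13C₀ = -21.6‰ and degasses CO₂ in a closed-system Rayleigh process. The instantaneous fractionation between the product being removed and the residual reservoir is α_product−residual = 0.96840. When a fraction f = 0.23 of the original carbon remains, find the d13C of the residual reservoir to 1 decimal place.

Rayleigh residual: δ_res = (δ₀ + 1000)·f^(α−1) − 1000
α − 1 = -0.03160
f^(α−1) = 0.23^(-0.03160) = 1.047537
δ_res = (-21.6 + 1000) × 1.047537 − 1000 = 1024.910 − 1000 = 24.91‰

24.9‰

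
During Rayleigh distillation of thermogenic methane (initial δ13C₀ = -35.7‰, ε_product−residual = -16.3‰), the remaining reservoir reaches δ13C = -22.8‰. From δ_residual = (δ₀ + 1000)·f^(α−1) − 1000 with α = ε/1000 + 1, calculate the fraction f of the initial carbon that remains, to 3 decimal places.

0.443

α − 1 = ε/1000 = -0.0163
(δ_res + 1000)/(δ₀ + 1000) = (-22.8 + 1000)/(-35.7 + 1000) = 977.2/964.3 = 1.013378
f = 1.013378^(1/-0.0163) = exp(ln(1.013378)/-0.0163) = exp(0.01329/-0.0163)
f = exp(-0.8153) = 0.4425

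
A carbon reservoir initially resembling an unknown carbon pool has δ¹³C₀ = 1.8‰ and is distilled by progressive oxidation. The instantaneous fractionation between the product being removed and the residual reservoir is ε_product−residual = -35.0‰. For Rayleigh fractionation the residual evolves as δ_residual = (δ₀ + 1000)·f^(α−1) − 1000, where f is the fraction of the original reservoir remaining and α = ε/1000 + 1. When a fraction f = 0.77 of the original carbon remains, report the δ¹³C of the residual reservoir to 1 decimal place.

11.0‰

Rayleigh residual: δ_res = (δ₀ + 1000)·f^(α−1) − 1000
α = ε/1000 + 1 = 0.96500, so α − 1 = -0.03500
f^(α−1) = 0.77^(-0.03500) = 1.009190
δ_res = (1.8 + 1000) × 1.009190 − 1000 = 1011.006 − 1000 = 11.01‰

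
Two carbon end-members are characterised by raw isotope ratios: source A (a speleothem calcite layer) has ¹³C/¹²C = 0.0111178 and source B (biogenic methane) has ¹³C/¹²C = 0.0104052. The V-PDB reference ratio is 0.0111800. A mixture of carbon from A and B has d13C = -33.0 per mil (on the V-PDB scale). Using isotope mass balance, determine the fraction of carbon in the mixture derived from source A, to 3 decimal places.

0.570

δ_A = (0.0111178/0.0111800 − 1)×1000 = (0.994436 − 1)×1000 = -5.564 per mil
δ_B = (0.0104052/0.0111800 − 1)×1000 = (0.930698 − 1)×1000 = -69.302 per mil
f_A = (δ_mix − δ_B)/(δ_A − δ_B) = (-33.0 − (-69.302))/(-5.564 − (-69.302))
f_A = 36.302 / 63.739 = 0.5695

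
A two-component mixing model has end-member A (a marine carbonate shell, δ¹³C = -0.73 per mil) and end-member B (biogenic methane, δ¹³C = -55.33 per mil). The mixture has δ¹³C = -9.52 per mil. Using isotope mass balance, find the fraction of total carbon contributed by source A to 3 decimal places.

0.839

δ_mix = f_A·δ_A + (1 − f_A)·δ_B  ⇒  f_A = (δ_mix − δ_B)/(δ_A − δ_B)
f_A = (-9.52 − (-55.33)) / (-0.73 − (-55.33))
f_A = 45.81 / 54.60 = 0.8390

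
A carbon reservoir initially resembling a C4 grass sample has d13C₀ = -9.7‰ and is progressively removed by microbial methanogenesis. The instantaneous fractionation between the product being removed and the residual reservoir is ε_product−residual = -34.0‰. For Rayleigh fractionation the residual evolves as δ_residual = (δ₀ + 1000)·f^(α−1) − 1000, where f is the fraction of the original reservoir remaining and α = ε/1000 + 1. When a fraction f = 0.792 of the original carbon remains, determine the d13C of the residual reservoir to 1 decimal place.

-1.8‰

Rayleigh residual: δ_res = (δ₀ + 1000)·f^(α−1) − 1000
α = ε/1000 + 1 = 0.96600, so α − 1 = -0.03400
f^(α−1) = 0.792^(-0.03400) = 1.007960
δ_res = (-9.7 + 1000) × 1.007960 − 1000 = 998.183 − 1000 = -1.82‰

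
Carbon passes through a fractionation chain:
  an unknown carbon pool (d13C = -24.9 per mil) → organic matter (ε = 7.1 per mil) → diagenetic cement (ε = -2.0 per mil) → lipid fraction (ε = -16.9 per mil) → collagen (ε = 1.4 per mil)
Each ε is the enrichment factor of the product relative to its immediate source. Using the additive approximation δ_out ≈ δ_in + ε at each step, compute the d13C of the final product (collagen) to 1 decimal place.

step 1: δ ≈ -24.9 + (7.1) = -17.8 per mil
step 2: δ ≈ -17.8 + (-2.0) = -19.8 per mil
step 3: δ ≈ -19.8 + (-16.9) = -36.7 per mil
step 4: δ ≈ -36.7 + (1.4) = -35.3 per mil

-35.3 per mil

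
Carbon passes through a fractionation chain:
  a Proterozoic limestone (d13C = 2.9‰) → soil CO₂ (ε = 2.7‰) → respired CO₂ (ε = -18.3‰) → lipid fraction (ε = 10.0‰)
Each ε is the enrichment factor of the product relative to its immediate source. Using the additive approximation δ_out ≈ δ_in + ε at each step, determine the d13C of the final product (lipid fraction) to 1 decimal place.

step 1: δ ≈ 2.9 + (2.7) = 5.6‰
step 2: δ ≈ 5.6 + (-18.3) = -12.7‰
step 3: δ ≈ -12.7 + (10.0) = -2.7‰

-2.7‰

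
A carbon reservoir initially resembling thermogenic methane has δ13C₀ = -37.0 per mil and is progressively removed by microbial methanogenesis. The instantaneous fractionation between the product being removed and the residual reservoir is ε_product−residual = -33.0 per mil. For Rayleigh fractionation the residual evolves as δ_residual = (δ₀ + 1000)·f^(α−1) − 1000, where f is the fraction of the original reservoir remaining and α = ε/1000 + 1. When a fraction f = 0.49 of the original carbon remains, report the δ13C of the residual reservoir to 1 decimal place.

Rayleigh residual: δ_res = (δ₀ + 1000)·f^(α−1) − 1000
α = ε/1000 + 1 = 0.96700, so α − 1 = -0.03300
f^(α−1) = 0.49^(-0.03300) = 1.023820
δ_res = (-37.0 + 1000) × 1.023820 − 1000 = 985.938 − 1000 = -14.06 per mil

-14.1 per mil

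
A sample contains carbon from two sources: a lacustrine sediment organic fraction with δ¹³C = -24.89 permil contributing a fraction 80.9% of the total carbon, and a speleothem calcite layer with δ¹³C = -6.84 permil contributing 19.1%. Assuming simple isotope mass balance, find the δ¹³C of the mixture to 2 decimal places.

-21.44 permil

δ_mix = f_A·δ_A + f_B·δ_B
δ_mix = 0.809 × (-24.89) + 0.191 × (-6.84)
δ_mix = -20.136 + -1.306 = -21.442 permil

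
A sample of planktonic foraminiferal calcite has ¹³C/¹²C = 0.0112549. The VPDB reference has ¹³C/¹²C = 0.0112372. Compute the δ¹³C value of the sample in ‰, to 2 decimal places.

δ¹³C = (R_sample / R_standard − 1) × 1000
R_sample / R_standard = 0.0112549 / 0.0112372 = 1.001575
δ¹³C = (1.001575 − 1) × 1000 = 1.575‰

1.58‰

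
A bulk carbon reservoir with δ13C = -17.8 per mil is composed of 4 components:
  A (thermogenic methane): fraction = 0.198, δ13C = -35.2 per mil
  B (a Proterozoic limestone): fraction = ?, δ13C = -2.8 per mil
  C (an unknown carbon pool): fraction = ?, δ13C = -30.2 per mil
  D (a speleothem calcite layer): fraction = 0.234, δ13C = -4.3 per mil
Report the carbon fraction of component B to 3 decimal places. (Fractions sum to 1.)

0.267

Let f_B and f_C be the unknown fractions; fractions sum to 1 so f_B + f_C = 0.568.
Mass balance: Σ fᵢ·δᵢ = δ_bulk ⇒ f_B·(-2.8) + f_C·(-30.2) = -17.8 − (-7.976) = -9.824
Substitute f_C = 0.568 − f_B:
f_B·(-2.8 − -30.2) = -9.824 − 0.568×(-30.2) = 7.329
f_B = 7.329 / 27.4 = 0.2675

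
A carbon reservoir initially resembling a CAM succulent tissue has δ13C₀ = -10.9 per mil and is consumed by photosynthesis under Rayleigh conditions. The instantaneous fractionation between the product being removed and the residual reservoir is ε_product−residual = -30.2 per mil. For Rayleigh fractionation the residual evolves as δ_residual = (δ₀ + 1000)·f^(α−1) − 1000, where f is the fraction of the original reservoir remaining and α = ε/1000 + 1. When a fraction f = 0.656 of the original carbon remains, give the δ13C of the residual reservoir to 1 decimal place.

Rayleigh residual: δ_res = (δ₀ + 1000)·f^(α−1) − 1000
α = ε/1000 + 1 = 0.96980, so α − 1 = -0.03020
f^(α−1) = 0.656^(-0.03020) = 1.012814
δ_res = (-10.9 + 1000) × 1.012814 − 1000 = 1001.774 − 1000 = 1.77 per mil

1.8 per mil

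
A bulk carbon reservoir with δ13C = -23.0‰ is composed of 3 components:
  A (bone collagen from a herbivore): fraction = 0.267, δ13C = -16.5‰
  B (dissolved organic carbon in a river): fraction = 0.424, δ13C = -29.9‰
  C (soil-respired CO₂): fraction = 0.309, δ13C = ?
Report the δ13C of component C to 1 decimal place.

-19.1‰

Isotope mass balance: δ_bulk = Σ fᵢ·δᵢ.
-23.0 = 0.267×(-16.5) + 0.424×(-29.9) + 0.309×δ_C
0.309·δ_C = -23.0 − (-17.083) = -5.917
δ_C = -5.917 / 0.309 = -19.15‰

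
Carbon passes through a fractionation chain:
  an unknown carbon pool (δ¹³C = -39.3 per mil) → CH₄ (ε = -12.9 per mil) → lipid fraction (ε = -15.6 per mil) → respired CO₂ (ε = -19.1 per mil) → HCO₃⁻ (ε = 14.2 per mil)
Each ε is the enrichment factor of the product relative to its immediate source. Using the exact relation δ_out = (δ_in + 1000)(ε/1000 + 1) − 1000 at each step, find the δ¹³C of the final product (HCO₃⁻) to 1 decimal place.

step 1: δ = (-39.30 + 1000)·(-12.9/1000 + 1) − 1000 = -51.69 per mil
step 2: δ = (-51.69 + 1000)·(-15.6/1000 + 1) − 1000 = -66.49 per mil
step 3: δ = (-66.49 + 1000)·(-19.1/1000 + 1) − 1000 = -84.32 per mil
step 4: δ = (-84.32 + 1000)·(14.2/1000 + 1) − 1000 = -71.31 per mil

-71.3 per mil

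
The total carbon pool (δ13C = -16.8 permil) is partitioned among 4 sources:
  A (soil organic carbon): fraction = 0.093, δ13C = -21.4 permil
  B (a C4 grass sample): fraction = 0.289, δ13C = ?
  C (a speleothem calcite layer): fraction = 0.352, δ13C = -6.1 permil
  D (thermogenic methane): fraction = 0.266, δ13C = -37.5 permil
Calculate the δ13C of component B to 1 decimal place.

-9.3 permil

Isotope mass balance: δ_bulk = Σ fᵢ·δᵢ.
-16.8 = 0.093×(-21.4) + 0.289×δ_B + 0.352×(-6.1) + 0.266×(-37.5)
0.289·δ_B = -16.8 − (-14.112) = -2.688
δ_B = -2.688 / 0.289 = -9.30 permil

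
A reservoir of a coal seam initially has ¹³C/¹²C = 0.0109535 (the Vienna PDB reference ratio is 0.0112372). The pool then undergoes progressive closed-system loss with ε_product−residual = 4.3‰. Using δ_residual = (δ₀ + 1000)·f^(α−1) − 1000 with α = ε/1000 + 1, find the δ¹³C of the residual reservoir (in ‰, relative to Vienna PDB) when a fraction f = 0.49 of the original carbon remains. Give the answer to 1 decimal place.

δ₀ = (0.0109535/0.0112372 − 1)×1000 = (0.974753 − 1)×1000 = -25.247‰
α − 1 = ε/1000 = 0.0043
f^(α−1) = 0.49^(0.0043) = 0.996937
δ_res = (-25.247 + 1000) × 0.996937 − 1000 = 971.768 − 1000 = -28.23‰

-28.2‰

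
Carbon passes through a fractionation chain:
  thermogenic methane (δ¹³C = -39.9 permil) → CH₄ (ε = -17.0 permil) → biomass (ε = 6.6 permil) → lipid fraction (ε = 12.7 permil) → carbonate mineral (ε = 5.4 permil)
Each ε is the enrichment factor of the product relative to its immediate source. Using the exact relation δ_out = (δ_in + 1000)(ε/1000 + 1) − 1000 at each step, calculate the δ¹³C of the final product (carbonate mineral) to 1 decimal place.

-32.7 permil

step 1: δ = (-39.90 + 1000)·(-17.0/1000 + 1) − 1000 = -56.22 permil
step 2: δ = (-56.22 + 1000)·(6.6/1000 + 1) − 1000 = -49.99 permil
step 3: δ = (-49.99 + 1000)·(12.7/1000 + 1) − 1000 = -37.93 permil
step 4: δ = (-37.93 + 1000)·(5.4/1000 + 1) − 1000 = -32.73 permil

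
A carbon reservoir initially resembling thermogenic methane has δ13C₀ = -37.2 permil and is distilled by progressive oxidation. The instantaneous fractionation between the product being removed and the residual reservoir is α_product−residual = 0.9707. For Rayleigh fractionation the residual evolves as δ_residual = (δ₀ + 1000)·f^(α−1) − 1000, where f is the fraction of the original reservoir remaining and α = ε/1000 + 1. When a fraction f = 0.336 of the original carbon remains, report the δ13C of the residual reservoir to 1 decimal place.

Rayleigh residual: δ_res = (δ₀ + 1000)·f^(α−1) − 1000
α − 1 = -0.02930
f^(α−1) = 0.336^(-0.02930) = 1.032472
δ_res = (-37.2 + 1000) × 1.032472 − 1000 = 994.064 − 1000 = -5.94 permil

-5.9 permil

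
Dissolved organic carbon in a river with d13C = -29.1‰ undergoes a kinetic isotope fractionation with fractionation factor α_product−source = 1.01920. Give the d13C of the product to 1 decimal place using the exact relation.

-10.5‰

δ_product = (δ_source + 1000)·α − 1000
δ_product = (-29.1 + 1000) × 1.01920 − 1000
δ_product = 989.541 − 1000 = -10.46‰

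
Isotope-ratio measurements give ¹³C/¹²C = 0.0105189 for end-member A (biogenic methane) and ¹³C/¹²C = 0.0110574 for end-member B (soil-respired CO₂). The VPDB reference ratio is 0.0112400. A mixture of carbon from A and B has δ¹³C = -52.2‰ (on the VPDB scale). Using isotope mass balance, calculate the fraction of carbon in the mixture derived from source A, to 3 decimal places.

δ_A = (0.0105189/0.0112400 − 1)×1000 = (0.935845 − 1)×1000 = -64.155‰
δ_B = (0.0110574/0.0112400 − 1)×1000 = (0.983754 − 1)×1000 = -16.246‰
f_A = (δ_mix − δ_B)/(δ_A − δ_B) = (-52.2 − (-16.246))/(-64.155 − (-16.246))
f_A = -35.954 / -47.909 = 0.7505

0.750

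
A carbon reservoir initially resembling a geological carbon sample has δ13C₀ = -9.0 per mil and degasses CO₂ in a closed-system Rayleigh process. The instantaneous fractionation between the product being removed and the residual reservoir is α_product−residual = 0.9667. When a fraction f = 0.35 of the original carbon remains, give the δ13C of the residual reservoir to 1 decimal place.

Rayleigh residual: δ_res = (δ₀ + 1000)·f^(α−1) − 1000
α − 1 = -0.03330
f^(α−1) = 0.35^(-0.03330) = 1.035577
δ_res = (-9.0 + 1000) × 1.035577 − 1000 = 1026.257 − 1000 = 26.26 per mil

26.3 per mil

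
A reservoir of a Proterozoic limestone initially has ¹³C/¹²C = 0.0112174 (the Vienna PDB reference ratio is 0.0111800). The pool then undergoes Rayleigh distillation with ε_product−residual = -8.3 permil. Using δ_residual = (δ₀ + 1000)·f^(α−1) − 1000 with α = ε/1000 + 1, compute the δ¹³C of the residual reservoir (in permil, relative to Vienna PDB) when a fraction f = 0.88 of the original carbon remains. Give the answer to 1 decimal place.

δ₀ = (0.0112174/0.0111800 − 1)×1000 = (1.003345 − 1)×1000 = 3.345 permil
α − 1 = ε/1000 = -0.0083
f^(α−1) = 0.88^(-0.0083) = 1.001062
δ_res = (3.345 + 1000) × 1.001062 − 1000 = 1004.410 − 1000 = 4.41 permil

4.4 permil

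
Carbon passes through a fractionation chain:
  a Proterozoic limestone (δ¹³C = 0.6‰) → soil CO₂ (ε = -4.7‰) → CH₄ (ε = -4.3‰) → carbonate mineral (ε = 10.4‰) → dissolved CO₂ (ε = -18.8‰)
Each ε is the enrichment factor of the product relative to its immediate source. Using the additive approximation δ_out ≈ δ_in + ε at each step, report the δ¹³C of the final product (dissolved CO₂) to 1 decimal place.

-16.8‰

step 1: δ ≈ 0.6 + (-4.7) = -4.1‰
step 2: δ ≈ -4.1 + (-4.3) = -8.4‰
step 3: δ ≈ -8.4 + (10.4) = 2.0‰
step 4: δ ≈ 2.0 + (-18.8) = -16.8‰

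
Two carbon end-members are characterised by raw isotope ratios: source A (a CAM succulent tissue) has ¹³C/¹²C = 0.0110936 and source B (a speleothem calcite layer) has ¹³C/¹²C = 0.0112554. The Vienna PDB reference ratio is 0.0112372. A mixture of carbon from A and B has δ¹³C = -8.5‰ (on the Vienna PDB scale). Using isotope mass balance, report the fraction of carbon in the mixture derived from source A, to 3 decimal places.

0.703

δ_A = (0.0110936/0.0112372 − 1)×1000 = (0.987221 − 1)×1000 = -12.779‰
δ_B = (0.0112554/0.0112372 − 1)×1000 = (1.001620 − 1)×1000 = 1.620‰
f_A = (δ_mix − δ_B)/(δ_A − δ_B) = (-8.5 − (1.620))/(-12.779 − (1.620))
f_A = -10.120 / -14.399 = 0.7028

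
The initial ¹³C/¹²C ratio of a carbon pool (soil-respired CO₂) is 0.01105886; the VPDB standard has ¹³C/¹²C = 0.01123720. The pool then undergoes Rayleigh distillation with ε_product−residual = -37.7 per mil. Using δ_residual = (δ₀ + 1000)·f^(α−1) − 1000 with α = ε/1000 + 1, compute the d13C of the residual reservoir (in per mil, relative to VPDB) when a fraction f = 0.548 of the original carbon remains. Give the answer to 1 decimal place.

δ₀ = (0.01105886/0.01123720 − 1)×1000 = (0.984129 − 1)×1000 = -15.871 per mil
α − 1 = ε/1000 = -0.0377
f^(α−1) = 0.548^(-0.0377) = 1.022935
δ_res = (-15.871 + 1000) × 1.022935 − 1000 = 1006.700 − 1000 = 6.70 per mil

6.7 per mil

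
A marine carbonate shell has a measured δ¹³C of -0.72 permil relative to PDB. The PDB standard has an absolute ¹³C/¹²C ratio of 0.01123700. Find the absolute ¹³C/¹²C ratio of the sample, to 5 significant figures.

0.011229

R_sample = R_standard × (δ¹³C/1000 + 1)
R_sample = 0.01123700 × (-0.72/1000 + 1) = 0.01123700 × 0.999280
R_sample = 0.0112289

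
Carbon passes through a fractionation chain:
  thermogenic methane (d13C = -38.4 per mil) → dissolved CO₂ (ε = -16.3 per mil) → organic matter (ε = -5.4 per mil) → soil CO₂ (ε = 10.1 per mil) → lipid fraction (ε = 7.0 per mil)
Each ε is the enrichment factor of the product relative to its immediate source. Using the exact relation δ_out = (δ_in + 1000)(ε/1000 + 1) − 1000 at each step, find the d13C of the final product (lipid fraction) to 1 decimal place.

step 1: δ = (-38.40 + 1000)·(-16.3/1000 + 1) − 1000 = -54.07 per mil
step 2: δ = (-54.07 + 1000)·(-5.4/1000 + 1) − 1000 = -59.18 per mil
step 3: δ = (-59.18 + 1000)·(10.1/1000 + 1) − 1000 = -49.68 per mil
step 4: δ = (-49.68 + 1000)·(7.0/1000 + 1) − 1000 = -43.03 per mil

-43.0 per mil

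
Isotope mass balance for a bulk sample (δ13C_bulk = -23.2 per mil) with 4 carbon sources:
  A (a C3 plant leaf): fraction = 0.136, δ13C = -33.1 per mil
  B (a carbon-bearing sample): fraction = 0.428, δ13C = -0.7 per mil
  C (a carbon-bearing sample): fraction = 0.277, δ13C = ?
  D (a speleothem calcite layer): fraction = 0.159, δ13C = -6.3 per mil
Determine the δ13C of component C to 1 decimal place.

Isotope mass balance: δ_bulk = Σ fᵢ·δᵢ.
-23.2 = 0.136×(-33.1) + 0.428×(-0.7) + 0.277×δ_C + 0.159×(-6.3)
0.277·δ_C = -23.2 − (-5.803) = -17.397
δ_C = -17.397 / 0.277 = -62.81 per mil

-62.8 per mil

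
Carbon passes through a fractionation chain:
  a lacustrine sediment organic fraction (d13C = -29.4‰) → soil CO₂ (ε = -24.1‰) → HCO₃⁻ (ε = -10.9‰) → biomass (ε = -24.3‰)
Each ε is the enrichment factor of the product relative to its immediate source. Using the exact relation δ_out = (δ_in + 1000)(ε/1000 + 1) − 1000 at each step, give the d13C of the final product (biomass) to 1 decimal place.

-85.9‰

step 1: δ = (-29.40 + 1000)·(-24.1/1000 + 1) − 1000 = -52.79‰
step 2: δ = (-52.79 + 1000)·(-10.9/1000 + 1) − 1000 = -63.12‰
step 3: δ = (-63.12 + 1000)·(-24.3/1000 + 1) − 1000 = -85.88‰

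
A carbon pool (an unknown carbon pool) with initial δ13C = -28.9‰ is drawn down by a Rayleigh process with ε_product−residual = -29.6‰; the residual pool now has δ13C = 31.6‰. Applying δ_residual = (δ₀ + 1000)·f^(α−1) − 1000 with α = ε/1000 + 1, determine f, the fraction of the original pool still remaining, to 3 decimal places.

0.130

α − 1 = ε/1000 = -0.0296
(δ_res + 1000)/(δ₀ + 1000) = (31.6 + 1000)/(-28.9 + 1000) = 1031.6/971.1 = 1.062300
f = 1.062300^(1/-0.0296) = exp(ln(1.062300)/-0.0296) = exp(0.06044/-0.0296)
f = exp(-2.0418) = 0.1298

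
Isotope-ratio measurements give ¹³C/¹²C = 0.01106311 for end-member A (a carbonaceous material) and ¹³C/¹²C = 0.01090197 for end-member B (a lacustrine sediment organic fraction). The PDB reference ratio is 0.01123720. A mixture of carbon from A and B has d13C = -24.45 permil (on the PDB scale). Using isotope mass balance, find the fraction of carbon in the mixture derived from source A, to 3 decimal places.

δ_A = (0.01106311/0.01123720 − 1)×1000 = (0.984508 − 1)×1000 = -15.492 permil
δ_B = (0.01090197/0.01123720 − 1)×1000 = (0.970168 − 1)×1000 = -29.832 permil
f_A = (δ_mix − δ_B)/(δ_A − δ_B) = (-24.45 − (-29.832))/(-15.492 − (-29.832))
f_A = 5.382 / 14.340 = 0.3753

0.375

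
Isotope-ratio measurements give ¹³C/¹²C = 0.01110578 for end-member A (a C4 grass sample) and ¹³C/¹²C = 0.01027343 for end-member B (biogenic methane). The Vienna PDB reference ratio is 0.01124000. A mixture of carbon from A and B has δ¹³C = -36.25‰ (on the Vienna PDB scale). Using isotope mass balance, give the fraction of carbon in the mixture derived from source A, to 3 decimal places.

0.672

δ_A = (0.01110578/0.01124000 − 1)×1000 = (0.988059 − 1)×1000 = -11.941‰
δ_B = (0.01027343/0.01124000 − 1)×1000 = (0.914006 − 1)×1000 = -85.994‰
f_A = (δ_mix − δ_B)/(δ_A − δ_B) = (-36.25 − (-85.994))/(-11.941 − (-85.994))
f_A = 49.744 / 74.052 = 0.6717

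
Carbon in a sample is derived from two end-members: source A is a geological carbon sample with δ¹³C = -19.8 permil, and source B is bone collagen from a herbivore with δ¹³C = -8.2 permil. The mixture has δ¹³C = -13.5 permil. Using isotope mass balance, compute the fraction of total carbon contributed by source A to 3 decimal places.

0.457

δ_mix = f_A·δ_A + (1 − f_A)·δ_B  ⇒  f_A = (δ_mix − δ_B)/(δ_A − δ_B)
f_A = (-13.5 − (-8.2)) / (-19.8 − (-8.2))
f_A = -5.3 / -11.6 = 0.4569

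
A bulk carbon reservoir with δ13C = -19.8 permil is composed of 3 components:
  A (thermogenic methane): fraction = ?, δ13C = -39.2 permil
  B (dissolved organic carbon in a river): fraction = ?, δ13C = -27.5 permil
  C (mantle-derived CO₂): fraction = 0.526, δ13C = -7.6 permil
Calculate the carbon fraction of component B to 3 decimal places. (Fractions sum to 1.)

Let f_B and f_A be the unknown fractions; fractions sum to 1 so f_B + f_A = 0.474.
Mass balance: Σ fᵢ·δᵢ = δ_bulk ⇒ f_B·(-27.5) + f_A·(-39.2) = -19.8 − (-3.998) = -15.802
Substitute f_A = 0.474 − f_B:
f_B·(-27.5 − -39.2) = -15.802 − 0.474×(-39.2) = 2.778
f_B = 2.778 / 11.7 = 0.2375

0.237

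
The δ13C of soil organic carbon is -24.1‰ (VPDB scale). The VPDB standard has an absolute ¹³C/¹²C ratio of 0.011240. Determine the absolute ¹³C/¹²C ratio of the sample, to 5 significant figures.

R_sample = R_standard × (δ13C/1000 + 1)
R_sample = 0.011240 × (-24.1/1000 + 1) = 0.011240 × 0.975900
R_sample = 0.0109691

0.010969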